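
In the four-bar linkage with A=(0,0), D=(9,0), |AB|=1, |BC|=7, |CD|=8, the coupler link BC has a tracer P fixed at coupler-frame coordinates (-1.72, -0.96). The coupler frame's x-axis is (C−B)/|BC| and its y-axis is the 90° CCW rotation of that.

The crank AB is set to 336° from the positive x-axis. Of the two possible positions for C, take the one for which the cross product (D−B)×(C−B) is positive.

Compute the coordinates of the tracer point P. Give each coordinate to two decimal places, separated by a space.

1.10 -2.37

A=(0,0), D=(9.00,0)
B = A + 1.00·(cos336°, sin336°) = (0.9135, -0.4067)
|BD| = 8.0967
circle(B,7.00) ∩ circle(D,8.00): a=3.1220, h=6.2652
  candidates: C₊=(3.7169,6.0074) cross=50.727; C₋=(4.3464,-6.5072) cross=-50.727
  mode + wants cross > 0 → take C=(3.7169,6.0074) (cross=50.727)
ex = (C−B)/|BC| = (0.4005,0.9163); ey = (-0.9163,0.4005)
P = B + -1.72·ex + -0.96·ey = (1.1044,-2.3672)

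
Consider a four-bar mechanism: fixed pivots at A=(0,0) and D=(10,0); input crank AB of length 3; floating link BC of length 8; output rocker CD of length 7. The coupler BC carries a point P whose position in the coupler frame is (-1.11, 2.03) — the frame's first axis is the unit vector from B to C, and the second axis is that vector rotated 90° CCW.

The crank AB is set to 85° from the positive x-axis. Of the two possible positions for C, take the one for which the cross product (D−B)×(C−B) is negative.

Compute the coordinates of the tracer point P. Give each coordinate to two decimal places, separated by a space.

1.47 4.96

A=(0,0), D=(10.00,0)
B = A + 3.00·(cos85°, sin85°) = (0.2615, 2.9886)
|BD| = 10.1868
circle(B,8.00) ∩ circle(D,7.00): a=5.8296, h=5.4786
  candidates: C₊=(7.4419,6.5158) cross=55.810; C₋=(4.2273,-3.9592) cross=-55.810
  mode - wants cross < 0 → take C=(4.2273,-3.9592) (cross=-55.810)
ex = (C−B)/|BC| = (0.4957,-0.8685); ey = (0.8685,0.4957)
P = B + -1.11·ex + 2.03·ey = (1.4742,4.9589)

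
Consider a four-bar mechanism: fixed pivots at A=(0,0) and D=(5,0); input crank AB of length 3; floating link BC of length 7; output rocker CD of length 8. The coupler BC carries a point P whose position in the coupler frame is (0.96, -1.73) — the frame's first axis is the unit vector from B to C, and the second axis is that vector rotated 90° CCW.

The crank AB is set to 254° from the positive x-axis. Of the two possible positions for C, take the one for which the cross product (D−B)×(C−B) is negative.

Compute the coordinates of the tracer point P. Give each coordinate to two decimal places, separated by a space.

A=(0,0), D=(5.00,0)
B = A + 3.00·(cos254°, sin254°) = (-0.8269, -2.8838)
|BD| = 6.5015
circle(B,7.00) ∩ circle(D,8.00): a=2.0972, h=6.6785
  candidates: C₊=(-1.9096,4.0320) cross=43.420; C₋=(4.0149,-7.9391) cross=-43.420
  mode - wants cross < 0 → take C=(4.0149,-7.9391) (cross=-43.420)
ex = (C−B)/|BC| = (0.6917,-0.7222); ey = (0.7222,0.6917)
P = B + 0.96·ex + -1.73·ey = (-1.4123,-4.7737)

-1.41 -4.77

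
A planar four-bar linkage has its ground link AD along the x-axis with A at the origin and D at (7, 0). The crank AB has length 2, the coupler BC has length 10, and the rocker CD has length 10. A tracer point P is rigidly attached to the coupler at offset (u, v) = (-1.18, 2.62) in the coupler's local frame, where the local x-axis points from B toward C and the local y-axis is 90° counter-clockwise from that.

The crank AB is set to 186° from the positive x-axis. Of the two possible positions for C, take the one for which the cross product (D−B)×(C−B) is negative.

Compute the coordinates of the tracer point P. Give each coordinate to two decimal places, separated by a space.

A=(0,0), D=(7.00,0)
B = A + 2.00·(cos186°, sin186°) = (-1.9890, -0.2091)
|BD| = 8.9915
circle(B,10.00) ∩ circle(D,10.00): a=4.4957, h=8.9324
  candidates: C₊=(2.2978,8.8255) cross=80.316; C₋=(2.7132,-9.0345) cross=-80.316
  mode - wants cross < 0 → take C=(2.7132,-9.0345) (cross=-80.316)
ex = (C−B)/|BC| = (0.4702,-0.8825); ey = (0.8825,0.4702)
P = B + -1.18·ex + 2.62·ey = (-0.2316,2.0643)

-0.23 2.06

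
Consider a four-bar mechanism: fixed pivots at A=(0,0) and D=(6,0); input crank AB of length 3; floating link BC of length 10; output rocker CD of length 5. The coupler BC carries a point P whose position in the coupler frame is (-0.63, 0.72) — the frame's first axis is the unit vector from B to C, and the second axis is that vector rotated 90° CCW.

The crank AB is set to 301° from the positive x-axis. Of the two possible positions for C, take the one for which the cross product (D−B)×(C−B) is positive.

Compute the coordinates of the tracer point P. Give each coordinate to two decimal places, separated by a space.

A=(0,0), D=(6.00,0)
B = A + 3.00·(cos301°, sin301°) = (1.5451, -2.5715)
|BD| = 5.1438
circle(B,10.00) ∩ circle(D,5.00): a=9.8622, h=1.6542
  candidates: C₊=(9.2595,3.7915) cross=8.509; C₋=(10.9135,0.9262) cross=-8.509
  mode + wants cross > 0 → take C=(9.2595,3.7915) (cross=8.509)
ex = (C−B)/|BC| = (0.7714,0.6363); ey = (-0.6363,0.7714)
P = B + -0.63·ex + 0.72·ey = (0.6010,-2.4169)

0.60 -2.42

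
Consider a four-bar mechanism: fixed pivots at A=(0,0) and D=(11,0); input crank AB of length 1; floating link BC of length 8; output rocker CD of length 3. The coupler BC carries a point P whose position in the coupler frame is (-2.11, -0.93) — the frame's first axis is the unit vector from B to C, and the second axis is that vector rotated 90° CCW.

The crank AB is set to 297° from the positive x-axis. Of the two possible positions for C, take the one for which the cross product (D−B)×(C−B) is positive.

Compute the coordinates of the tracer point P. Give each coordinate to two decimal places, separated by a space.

-1.36 -2.31

A=(0,0), D=(11.00,0)
B = A + 1.00·(cos297°, sin297°) = (0.4540, -0.8910)
|BD| = 10.5836
circle(B,8.00) ∩ circle(D,3.00): a=7.8902, h=1.3212
  candidates: C₊=(8.2049,1.0897) cross=13.983; C₋=(8.4274,-1.5432) cross=-13.983
  mode + wants cross > 0 → take C=(8.2049,1.0897) (cross=13.983)
ex = (C−B)/|BC| = (0.9689,0.2476); ey = (-0.2476,0.9689)
P = B + -2.11·ex + -0.93·ey = (-1.3601,-2.3145)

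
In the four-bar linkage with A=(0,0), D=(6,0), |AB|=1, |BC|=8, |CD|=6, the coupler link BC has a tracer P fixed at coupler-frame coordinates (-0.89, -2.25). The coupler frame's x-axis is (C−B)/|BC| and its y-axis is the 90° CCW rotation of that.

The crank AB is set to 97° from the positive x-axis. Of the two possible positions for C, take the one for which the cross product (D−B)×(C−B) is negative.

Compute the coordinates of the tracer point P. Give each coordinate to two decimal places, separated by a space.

A=(0,0), D=(6.00,0)
B = A + 1.00·(cos97°, sin97°) = (-0.1219, 0.9925)
|BD| = 6.2018
circle(B,8.00) ∩ circle(D,6.00): a=5.3583, h=5.9404
  candidates: C₊=(6.1181,5.9988) cross=36.841; C₋=(4.2167,-5.7288) cross=-36.841
  mode - wants cross < 0 → take C=(4.2167,-5.7288) (cross=-36.841)
ex = (C−B)/|BC| = (0.5423,-0.8402); ey = (0.8402,0.5423)
P = B + -0.89·ex + -2.25·ey = (-2.4949,0.5201)

-2.49 0.52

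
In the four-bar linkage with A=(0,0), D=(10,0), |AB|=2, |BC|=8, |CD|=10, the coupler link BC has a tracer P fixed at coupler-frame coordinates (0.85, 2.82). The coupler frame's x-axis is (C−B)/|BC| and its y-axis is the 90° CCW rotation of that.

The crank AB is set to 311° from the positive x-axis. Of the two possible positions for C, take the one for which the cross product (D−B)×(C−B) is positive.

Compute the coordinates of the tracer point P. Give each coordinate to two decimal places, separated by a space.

A=(0,0), D=(10.00,0)
B = A + 2.00·(cos311°, sin311°) = (1.3121, -1.5094)
|BD| = 8.8180
circle(B,8.00) ∩ circle(D,10.00): a=2.3677, h=7.6416
  candidates: C₊=(2.3369,6.4247) cross=67.384; C₋=(4.9530,-8.6329) cross=-67.384
  mode + wants cross > 0 → take C=(2.3369,6.4247) (cross=67.384)
ex = (C−B)/|BC| = (0.1281,0.9918); ey = (-0.9918,0.1281)
P = B + 0.85·ex + 2.82·ey = (-1.3758,-0.3052)

-1.38 -0.31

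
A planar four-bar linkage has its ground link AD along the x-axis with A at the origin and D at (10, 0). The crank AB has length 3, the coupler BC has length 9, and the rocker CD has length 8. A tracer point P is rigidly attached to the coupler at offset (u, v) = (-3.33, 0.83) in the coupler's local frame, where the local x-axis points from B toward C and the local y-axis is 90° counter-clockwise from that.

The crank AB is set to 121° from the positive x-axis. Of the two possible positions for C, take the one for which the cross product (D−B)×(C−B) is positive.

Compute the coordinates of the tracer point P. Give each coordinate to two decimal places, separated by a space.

A=(0,0), D=(10.00,0)
B = A + 3.00·(cos121°, sin121°) = (-1.5451, 2.5715)
|BD| = 11.8280
circle(B,9.00) ∩ circle(D,8.00): a=6.6326, h=6.0834
  candidates: C₊=(6.2515,7.0674) cross=71.955; C₋=(3.6063,-4.8084) cross=-71.955
  mode + wants cross > 0 → take C=(6.2515,7.0674) (cross=71.955)
ex = (C−B)/|BC| = (0.8663,0.4995); ey = (-0.4995,0.8663)
P = B + -3.33·ex + 0.83·ey = (-4.8445,1.6270)

-4.84 1.63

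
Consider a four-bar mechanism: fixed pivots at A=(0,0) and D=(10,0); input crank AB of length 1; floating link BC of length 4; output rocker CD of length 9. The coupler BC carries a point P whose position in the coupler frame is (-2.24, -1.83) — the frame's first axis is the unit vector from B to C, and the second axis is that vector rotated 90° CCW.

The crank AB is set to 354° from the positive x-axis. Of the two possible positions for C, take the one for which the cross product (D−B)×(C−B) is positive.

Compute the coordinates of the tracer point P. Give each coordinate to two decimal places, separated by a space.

A=(0,0), D=(10.00,0)
B = A + 1.00·(cos354°, sin354°) = (0.9945, -0.1045)
|BD| = 9.0061
circle(B,4.00) ∩ circle(D,9.00): a=0.8944, h=3.8987
  candidates: C₊=(1.8436,3.8043) cross=35.112; C₋=(1.9341,-3.9926) cross=-35.112
  mode + wants cross > 0 → take C=(1.8436,3.8043) (cross=35.112)
ex = (C−B)/|BC| = (0.2123,0.9772); ey = (-0.9772,0.2123)
P = B + -2.24·ex + -1.83·ey = (2.3073,-2.6819)

2.31 -2.68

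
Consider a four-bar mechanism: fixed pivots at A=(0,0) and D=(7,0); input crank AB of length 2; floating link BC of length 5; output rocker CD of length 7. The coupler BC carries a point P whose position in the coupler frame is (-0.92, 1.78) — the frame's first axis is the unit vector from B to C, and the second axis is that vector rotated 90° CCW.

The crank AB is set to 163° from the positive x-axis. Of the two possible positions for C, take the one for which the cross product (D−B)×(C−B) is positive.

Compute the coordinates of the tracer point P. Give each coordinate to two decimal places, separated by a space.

-3.85 1.11

A=(0,0), D=(7.00,0)
B = A + 2.00·(cos163°, sin163°) = (-1.9126, 0.5847)
|BD| = 8.9318
circle(B,5.00) ∩ circle(D,7.00): a=3.1224, h=3.9052
  candidates: C₊=(1.4587,4.2772) cross=34.881; C₋=(0.9474,-3.5165) cross=-34.881
  mode + wants cross > 0 → take C=(1.4587,4.2772) (cross=34.881)
ex = (C−B)/|BC| = (0.6743,0.7385); ey = (-0.7385,0.6743)
P = B + -0.92·ex + 1.78·ey = (-3.8474,1.1055)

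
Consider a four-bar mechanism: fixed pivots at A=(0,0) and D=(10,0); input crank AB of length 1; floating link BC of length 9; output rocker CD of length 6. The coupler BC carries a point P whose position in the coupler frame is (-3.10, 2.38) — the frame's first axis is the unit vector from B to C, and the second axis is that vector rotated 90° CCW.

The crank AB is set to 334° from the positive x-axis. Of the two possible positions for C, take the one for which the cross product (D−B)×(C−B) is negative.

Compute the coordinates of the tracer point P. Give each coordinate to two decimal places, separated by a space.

A=(0,0), D=(10.00,0)
B = A + 1.00·(cos334°, sin334°) = (0.8988, -0.4384)
|BD| = 9.1118
circle(B,9.00) ∩ circle(D,6.00): a=7.0252, h=5.6255
  candidates: C₊=(7.6452,5.5186) cross=51.258; C₋=(8.1865,-5.7194) cross=-51.258
  mode - wants cross < 0 → take C=(8.1865,-5.7194) (cross=-51.258)
ex = (C−B)/|BC| = (0.8097,-0.5868); ey = (0.5868,0.8097)
P = B + -3.10·ex + 2.38·ey = (-0.2149,3.3078)

-0.21 3.31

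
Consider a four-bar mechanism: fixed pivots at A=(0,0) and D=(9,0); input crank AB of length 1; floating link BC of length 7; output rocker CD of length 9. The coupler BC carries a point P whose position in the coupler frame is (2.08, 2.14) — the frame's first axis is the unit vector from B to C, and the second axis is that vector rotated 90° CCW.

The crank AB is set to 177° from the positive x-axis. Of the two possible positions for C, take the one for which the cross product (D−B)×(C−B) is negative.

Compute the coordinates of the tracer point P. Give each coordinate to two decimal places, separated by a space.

1.88 -0.74

A=(0,0), D=(9.00,0)
B = A + 1.00·(cos177°, sin177°) = (-0.9986, 0.0523)
|BD| = 9.9988
circle(B,7.00) ∩ circle(D,9.00): a=3.3992, h=6.1193
  candidates: C₊=(2.4325,6.1537) cross=61.185; C₋=(2.3685,-6.0846) cross=-61.185
  mode - wants cross < 0 → take C=(2.3685,-6.0846) (cross=-61.185)
ex = (C−B)/|BC| = (0.4810,-0.8767); ey = (0.8767,0.4810)
P = B + 2.08·ex + 2.14·ey = (1.8780,-0.7419)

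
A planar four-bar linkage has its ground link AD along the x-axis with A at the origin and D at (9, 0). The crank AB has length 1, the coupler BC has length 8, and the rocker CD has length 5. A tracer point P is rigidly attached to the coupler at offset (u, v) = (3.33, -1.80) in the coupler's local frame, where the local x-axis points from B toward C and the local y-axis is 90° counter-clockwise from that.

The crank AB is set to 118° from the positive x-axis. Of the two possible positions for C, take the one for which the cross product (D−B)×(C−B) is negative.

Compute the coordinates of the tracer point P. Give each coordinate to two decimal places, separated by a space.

A=(0,0), D=(9.00,0)
B = A + 1.00·(cos118°, sin118°) = (-0.4695, 0.8829)
|BD| = 9.5105
circle(B,8.00) ∩ circle(D,5.00): a=6.8056, h=4.2052
  candidates: C₊=(6.6972,4.4381) cross=39.993; C₋=(5.9164,-3.9359) cross=-39.993
  mode - wants cross < 0 → take C=(5.9164,-3.9359) (cross=-39.993)
ex = (C−B)/|BC| = (0.7982,-0.6024); ey = (0.6024,0.7982)
P = B + 3.33·ex + -1.80·ey = (1.1044,-2.5597)

1.10 -2.56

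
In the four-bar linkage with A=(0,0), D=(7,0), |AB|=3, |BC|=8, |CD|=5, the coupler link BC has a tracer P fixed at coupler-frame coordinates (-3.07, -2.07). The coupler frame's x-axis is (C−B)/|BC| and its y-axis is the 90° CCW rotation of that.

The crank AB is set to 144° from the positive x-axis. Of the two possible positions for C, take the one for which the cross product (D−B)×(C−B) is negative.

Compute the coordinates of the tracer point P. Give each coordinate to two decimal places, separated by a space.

-6.09 2.28

A=(0,0), D=(7.00,0)
B = A + 3.00·(cos144°, sin144°) = (-2.4271, 1.7634)
|BD| = 9.5906
circle(B,8.00) ∩ circle(D,5.00): a=6.8285, h=4.1679
  candidates: C₊=(5.0514,4.6047) cross=39.972; C₋=(3.5187,-3.5890) cross=-39.972
  mode - wants cross < 0 → take C=(3.5187,-3.5890) (cross=-39.972)
ex = (C−B)/|BC| = (0.7432,-0.6690); ey = (0.6690,0.7432)
P = B + -3.07·ex + -2.07·ey = (-6.0937,2.2788)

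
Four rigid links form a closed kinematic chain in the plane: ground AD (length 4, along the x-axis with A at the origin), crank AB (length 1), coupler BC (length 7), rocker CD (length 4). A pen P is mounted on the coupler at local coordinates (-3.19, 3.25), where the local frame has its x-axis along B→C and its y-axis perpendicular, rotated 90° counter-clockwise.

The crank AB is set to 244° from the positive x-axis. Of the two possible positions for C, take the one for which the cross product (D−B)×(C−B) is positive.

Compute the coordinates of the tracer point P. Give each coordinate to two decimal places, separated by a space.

A=(0,0), D=(4.00,0)
B = A + 1.00·(cos244°, sin244°) = (-0.4384, -0.8988)
|BD| = 4.5285
circle(B,7.00) ∩ circle(D,4.00): a=5.9079, h=3.7546
  candidates: C₊=(4.6067,3.9537) cross=17.003; C₋=(6.0972,-3.4062) cross=-17.003
  mode + wants cross > 0 → take C=(4.6067,3.9537) (cross=17.003)
ex = (C−B)/|BC| = (0.7207,0.6932); ey = (-0.6932,0.7207)
P = B + -3.19·ex + 3.25·ey = (-4.9905,-0.7678)

-4.99 -0.77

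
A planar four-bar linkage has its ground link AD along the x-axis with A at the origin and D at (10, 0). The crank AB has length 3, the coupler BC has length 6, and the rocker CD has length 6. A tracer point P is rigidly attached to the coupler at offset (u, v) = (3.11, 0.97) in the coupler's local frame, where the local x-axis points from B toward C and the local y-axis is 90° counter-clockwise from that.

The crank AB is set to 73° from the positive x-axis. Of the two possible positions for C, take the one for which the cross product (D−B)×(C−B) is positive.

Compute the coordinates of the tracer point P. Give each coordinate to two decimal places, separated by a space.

3.48 4.83

A=(0,0), D=(10.00,0)
B = A + 3.00·(cos73°, sin73°) = (0.8771, 2.8689)
|BD| = 9.5634
circle(B,6.00) ∩ circle(D,6.00): a=4.7817, h=3.6243
  candidates: C₊=(6.5258,4.8918) cross=34.660; C₋=(4.3513,-2.0229) cross=-34.660
  mode + wants cross > 0 → take C=(6.5258,4.8918) (cross=34.660)
ex = (C−B)/|BC| = (0.9414,0.3372); ey = (-0.3372,0.9414)
P = B + 3.11·ex + 0.97·ey = (3.4780,4.8307)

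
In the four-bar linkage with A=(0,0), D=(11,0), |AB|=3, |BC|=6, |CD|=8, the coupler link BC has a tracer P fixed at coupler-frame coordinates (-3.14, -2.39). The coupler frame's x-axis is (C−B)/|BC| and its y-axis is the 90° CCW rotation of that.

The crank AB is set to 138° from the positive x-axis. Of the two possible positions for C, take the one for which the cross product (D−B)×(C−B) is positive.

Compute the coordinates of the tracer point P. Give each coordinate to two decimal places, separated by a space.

A=(0,0), D=(11.00,0)
B = A + 3.00·(cos138°, sin138°) = (-2.2294, 2.0074)
|BD| = 13.3809
circle(B,6.00) ∩ circle(D,8.00): a=5.6442, h=2.0355
  candidates: C₊=(3.6562,3.1732) cross=27.237; C₋=(3.0455,-0.8518) cross=-27.237
  mode + wants cross > 0 → take C=(3.6562,3.1732) (cross=27.237)
ex = (C−B)/|BC| = (0.9809,0.1943); ey = (-0.1943,0.9809)
P = B + -3.14·ex + -2.39·ey = (-4.8452,-0.9471)

-4.85 -0.95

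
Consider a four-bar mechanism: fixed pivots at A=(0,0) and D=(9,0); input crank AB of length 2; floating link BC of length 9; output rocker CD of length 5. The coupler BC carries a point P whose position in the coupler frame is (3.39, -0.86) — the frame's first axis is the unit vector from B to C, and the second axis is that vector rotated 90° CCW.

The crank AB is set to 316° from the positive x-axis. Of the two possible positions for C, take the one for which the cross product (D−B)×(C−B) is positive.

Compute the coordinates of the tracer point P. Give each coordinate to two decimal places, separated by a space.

4.47 0.35

A=(0,0), D=(9.00,0)
B = A + 2.00·(cos316°, sin316°) = (1.4387, -1.3893)
|BD| = 7.6879
circle(B,9.00) ∩ circle(D,5.00): a=7.4860, h=4.9959
  candidates: C₊=(7.8986,4.8772) cross=38.408; C₋=(9.7043,-4.9501) cross=-38.408
  mode + wants cross > 0 → take C=(7.8986,4.8772) (cross=38.408)
ex = (C−B)/|BC| = (0.7178,0.6963); ey = (-0.6963,0.7178)
P = B + 3.39·ex + -0.86·ey = (4.4707,0.3538)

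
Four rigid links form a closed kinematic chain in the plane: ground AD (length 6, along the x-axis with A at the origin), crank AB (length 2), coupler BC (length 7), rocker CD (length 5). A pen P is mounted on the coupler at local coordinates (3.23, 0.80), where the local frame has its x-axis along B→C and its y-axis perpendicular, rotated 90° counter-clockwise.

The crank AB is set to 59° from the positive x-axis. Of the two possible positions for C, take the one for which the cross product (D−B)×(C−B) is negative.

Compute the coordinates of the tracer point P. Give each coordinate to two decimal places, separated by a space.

A=(0,0), D=(6.00,0)
B = A + 2.00·(cos59°, sin59°) = (1.0301, 1.7143)
|BD| = 5.2573
circle(B,7.00) ∩ circle(D,5.00): a=4.9112, h=4.9880
  candidates: C₊=(7.2993,4.8282) cross=26.223; C₋=(4.0463,-4.6025) cross=-26.223
  mode - wants cross < 0 → take C=(4.0463,-4.6025) (cross=-26.223)
ex = (C−B)/|BC| = (0.4309,-0.9024); ey = (0.9024,0.4309)
P = B + 3.23·ex + 0.80·ey = (3.1438,-0.8557)

3.14 -0.86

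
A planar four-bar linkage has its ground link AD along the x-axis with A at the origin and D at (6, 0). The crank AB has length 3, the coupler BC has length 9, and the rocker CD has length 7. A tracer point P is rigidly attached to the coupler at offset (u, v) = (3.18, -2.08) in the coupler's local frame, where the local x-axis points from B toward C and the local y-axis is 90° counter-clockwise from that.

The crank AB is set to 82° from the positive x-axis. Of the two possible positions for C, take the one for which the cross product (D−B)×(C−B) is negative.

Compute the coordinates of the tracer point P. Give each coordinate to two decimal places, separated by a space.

A=(0,0), D=(6.00,0)
B = A + 3.00·(cos82°, sin82°) = (0.4175, 2.9708)
|BD| = 6.3237
circle(B,9.00) ∩ circle(D,7.00): a=5.6920, h=6.9714
  candidates: C₊=(8.7174,6.4510) cross=44.086; C₋=(2.1672,-5.8575) cross=-44.086
  mode - wants cross < 0 → take C=(2.1672,-5.8575) (cross=-44.086)
ex = (C−B)/|BC| = (0.1944,-0.9809); ey = (0.9809,0.1944)
P = B + 3.18·ex + -2.08·ey = (-1.0046,-0.5529)

-1.00 -0.55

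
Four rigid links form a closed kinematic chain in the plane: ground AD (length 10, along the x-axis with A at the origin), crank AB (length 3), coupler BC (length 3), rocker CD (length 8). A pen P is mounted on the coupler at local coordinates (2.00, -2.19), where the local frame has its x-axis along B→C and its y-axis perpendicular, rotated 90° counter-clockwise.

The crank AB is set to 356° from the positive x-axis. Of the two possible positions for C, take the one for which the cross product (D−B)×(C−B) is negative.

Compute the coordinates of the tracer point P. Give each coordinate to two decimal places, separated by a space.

A=(0,0), D=(10.00,0)
B = A + 3.00·(cos356°, sin356°) = (2.9927, -0.2093)
|BD| = 7.0104
circle(B,3.00) ∩ circle(D,8.00): a=-0.4175, h=2.9708
  candidates: C₊=(2.4867,2.7477) cross=20.827; C₋=(2.6641,-3.1912) cross=-20.827
  mode - wants cross < 0 → take C=(2.6641,-3.1912) (cross=-20.827)
ex = (C−B)/|BC| = (-0.1095,-0.9940); ey = (0.9940,-0.1095)
P = B + 2.00·ex + -2.19·ey = (0.5968,-1.9573)

0.60 -1.96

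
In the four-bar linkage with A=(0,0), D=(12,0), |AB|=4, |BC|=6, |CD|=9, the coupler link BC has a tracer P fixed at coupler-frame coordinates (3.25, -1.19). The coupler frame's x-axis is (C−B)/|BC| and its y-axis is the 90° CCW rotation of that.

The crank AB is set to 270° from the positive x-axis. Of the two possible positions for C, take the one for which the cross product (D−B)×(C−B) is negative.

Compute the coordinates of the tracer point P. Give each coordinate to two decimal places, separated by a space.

A=(0,0), D=(12.00,0)
B = A + 4.00·(cos270°, sin270°) = (-0.0000, -4.0000)
|BD| = 12.6491
circle(B,6.00) ∩ circle(D,9.00): a=4.5458, h=3.9161
  candidates: C₊=(3.0741,1.1527) cross=49.535; C₋=(5.5509,-6.2777) cross=-49.535
  mode - wants cross < 0 → take C=(5.5509,-6.2777) (cross=-49.535)
ex = (C−B)/|BC| = (0.9251,-0.3796); ey = (0.3796,0.9251)
P = B + 3.25·ex + -1.19·ey = (2.5550,-6.3347)

2.55 -6.33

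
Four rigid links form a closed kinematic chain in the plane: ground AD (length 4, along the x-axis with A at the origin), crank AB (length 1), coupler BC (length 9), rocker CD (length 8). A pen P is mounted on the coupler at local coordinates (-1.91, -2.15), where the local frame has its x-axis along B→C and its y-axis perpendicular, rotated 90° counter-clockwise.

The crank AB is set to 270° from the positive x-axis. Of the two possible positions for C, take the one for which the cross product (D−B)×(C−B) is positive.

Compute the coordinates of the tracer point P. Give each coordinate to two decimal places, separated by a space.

A=(0,0), D=(4.00,0)
B = A + 1.00·(cos270°, sin270°) = (-0.0000, -1.0000)
|BD| = 4.1231
circle(B,9.00) ∩ circle(D,8.00): a=4.1231, h=8.0000
  candidates: C₊=(2.0597,7.7611) cross=32.985; C₋=(5.9403,-7.7611) cross=-32.985
  mode + wants cross > 0 → take C=(2.0597,7.7611) (cross=32.985)
ex = (C−B)/|BC| = (0.2289,0.9735); ey = (-0.9735,0.2289)
P = B + -1.91·ex + -2.15·ey = (1.6558,-3.3514)

1.66 -3.35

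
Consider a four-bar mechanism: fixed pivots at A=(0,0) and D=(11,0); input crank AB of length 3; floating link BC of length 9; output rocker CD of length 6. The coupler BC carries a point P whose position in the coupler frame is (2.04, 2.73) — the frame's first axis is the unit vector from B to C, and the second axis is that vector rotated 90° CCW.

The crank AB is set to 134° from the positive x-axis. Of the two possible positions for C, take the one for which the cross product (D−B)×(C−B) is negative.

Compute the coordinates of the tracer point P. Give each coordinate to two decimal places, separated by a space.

A=(0,0), D=(11.00,0)
B = A + 3.00·(cos134°, sin134°) = (-2.0840, 2.1580)
|BD| = 13.2607
circle(B,9.00) ∩ circle(D,6.00): a=8.3271, h=3.4146
  candidates: C₊=(6.6878,4.1719) cross=45.280; C₋=(5.5765,-2.5662) cross=-45.280
  mode - wants cross < 0 → take C=(5.5765,-2.5662) (cross=-45.280)
ex = (C−B)/|BC| = (0.8512,-0.5249); ey = (0.5249,0.8512)
P = B + 2.04·ex + 2.73·ey = (1.0854,3.4109)

1.09 3.41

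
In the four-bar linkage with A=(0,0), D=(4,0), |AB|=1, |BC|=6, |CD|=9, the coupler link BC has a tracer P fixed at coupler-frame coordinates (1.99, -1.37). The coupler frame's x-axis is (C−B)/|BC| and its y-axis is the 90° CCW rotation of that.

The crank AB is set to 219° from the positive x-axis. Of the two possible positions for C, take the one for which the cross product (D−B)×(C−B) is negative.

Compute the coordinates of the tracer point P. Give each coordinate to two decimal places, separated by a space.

A=(0,0), D=(4.00,0)
B = A + 1.00·(cos219°, sin219°) = (-0.7771, -0.6293)
|BD| = 4.8184
circle(B,6.00) ∩ circle(D,9.00): a=-2.2604, h=5.5579
  candidates: C₊=(-3.7441,4.5858) cross=26.780; C₋=(-2.2922,-6.4349) cross=-26.780
  mode - wants cross < 0 → take C=(-2.2922,-6.4349) (cross=-26.780)
ex = (C−B)/|BC| = (-0.2525,-0.9676); ey = (0.9676,-0.2525)
P = B + 1.99·ex + -1.37·ey = (-2.6053,-2.2089)

-2.61 -2.21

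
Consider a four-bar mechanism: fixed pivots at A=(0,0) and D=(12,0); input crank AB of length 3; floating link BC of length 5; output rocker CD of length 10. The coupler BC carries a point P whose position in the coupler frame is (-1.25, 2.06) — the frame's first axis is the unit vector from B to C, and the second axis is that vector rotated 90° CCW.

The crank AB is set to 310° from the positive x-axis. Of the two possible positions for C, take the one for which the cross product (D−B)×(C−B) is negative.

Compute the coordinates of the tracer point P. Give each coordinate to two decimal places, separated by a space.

3.06 -0.17

A=(0,0), D=(12.00,0)
B = A + 3.00·(cos310°, sin310°) = (1.9284, -2.2981)
|BD| = 10.3305
circle(B,5.00) ∩ circle(D,10.00): a=1.5352, h=4.7585
  candidates: C₊=(2.3665,2.6826) cross=49.157; C₋=(4.4837,-6.5958) cross=-49.157
  mode - wants cross < 0 → take C=(4.4837,-6.5958) (cross=-49.157)
ex = (C−B)/|BC| = (0.5111,-0.8595); ey = (0.8595,0.5111)
P = B + -1.25·ex + 2.06·ey = (3.0602,-0.1709)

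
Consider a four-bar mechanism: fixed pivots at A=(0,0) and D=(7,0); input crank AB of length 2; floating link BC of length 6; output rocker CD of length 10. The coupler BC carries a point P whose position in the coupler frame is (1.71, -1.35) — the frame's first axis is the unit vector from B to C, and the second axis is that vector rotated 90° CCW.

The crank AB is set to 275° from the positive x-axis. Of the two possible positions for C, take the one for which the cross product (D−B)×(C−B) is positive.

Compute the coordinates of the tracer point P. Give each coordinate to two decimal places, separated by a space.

A=(0,0), D=(7.00,0)
B = A + 2.00·(cos275°, sin275°) = (0.1743, -1.9924)
|BD| = 7.1105
circle(B,6.00) ∩ circle(D,10.00): a=-0.9451, h=5.9251
  candidates: C₊=(-2.3932,3.4305) cross=42.131; C₋=(0.9273,-7.9450) cross=-42.131
  mode + wants cross > 0 → take C=(-2.3932,3.4305) (cross=42.131)
ex = (C−B)/|BC| = (-0.4279,0.9038); ey = (-0.9038,-0.4279)
P = B + 1.71·ex + -1.35·ey = (0.6627,0.1308)

0.66 0.13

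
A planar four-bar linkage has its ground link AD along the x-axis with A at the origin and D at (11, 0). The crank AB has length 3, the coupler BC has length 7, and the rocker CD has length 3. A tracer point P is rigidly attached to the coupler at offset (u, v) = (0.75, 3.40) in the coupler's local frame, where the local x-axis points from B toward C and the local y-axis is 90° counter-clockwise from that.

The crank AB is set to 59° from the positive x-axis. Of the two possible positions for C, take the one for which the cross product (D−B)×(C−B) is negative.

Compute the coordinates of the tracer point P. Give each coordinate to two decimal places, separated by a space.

3.55 5.42

A=(0,0), D=(11.00,0)
B = A + 3.00·(cos59°, sin59°) = (1.5451, 2.5715)
|BD| = 9.7983
circle(B,7.00) ∩ circle(D,3.00): a=6.9403, h=0.9120
  candidates: C₊=(8.4815,1.6301) cross=8.936; C₋=(8.0028,-0.1300) cross=-8.936
  mode - wants cross < 0 → take C=(8.0028,-0.1300) (cross=-8.936)
ex = (C−B)/|BC| = (0.9225,-0.3859); ey = (0.3859,0.9225)
P = B + 0.75·ex + 3.40·ey = (3.5492,5.4187)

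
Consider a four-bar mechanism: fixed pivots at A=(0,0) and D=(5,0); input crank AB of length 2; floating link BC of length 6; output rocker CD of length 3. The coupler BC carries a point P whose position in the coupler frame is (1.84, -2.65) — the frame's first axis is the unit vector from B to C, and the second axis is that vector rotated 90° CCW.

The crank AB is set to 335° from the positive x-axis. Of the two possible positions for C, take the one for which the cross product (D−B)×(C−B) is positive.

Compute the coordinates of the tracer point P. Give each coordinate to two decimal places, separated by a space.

4.77 -2.13

A=(0,0), D=(5.00,0)
B = A + 2.00·(cos335°, sin335°) = (1.8126, -0.8452)
|BD| = 3.2976
circle(B,6.00) ∩ circle(D,3.00): a=5.7427, h=1.7381
  candidates: C₊=(6.9180,2.3068) cross=5.732; C₋=(7.8090,-1.0533) cross=-5.732
  mode + wants cross > 0 → take C=(6.9180,2.3068) (cross=5.732)
ex = (C−B)/|BC| = (0.8509,0.5253); ey = (-0.5253,0.8509)
P = B + 1.84·ex + -2.65·ey = (4.7704,-2.1335)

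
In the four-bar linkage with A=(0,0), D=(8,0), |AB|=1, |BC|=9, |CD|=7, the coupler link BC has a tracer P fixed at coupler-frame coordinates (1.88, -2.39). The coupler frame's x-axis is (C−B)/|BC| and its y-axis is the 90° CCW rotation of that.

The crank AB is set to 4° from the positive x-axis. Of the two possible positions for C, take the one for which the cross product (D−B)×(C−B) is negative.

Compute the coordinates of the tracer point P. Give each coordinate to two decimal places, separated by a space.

A=(0,0), D=(8.00,0)
B = A + 1.00·(cos4°, sin4°) = (0.9976, 0.0698)
|BD| = 7.0028
circle(B,9.00) ∩ circle(D,7.00): a=5.7862, h=6.8935
  candidates: C₊=(6.8521,6.9052) cross=48.273; C₋=(6.7148,-6.8810) cross=-48.273
  mode - wants cross < 0 → take C=(6.7148,-6.8810) (cross=-48.273)
ex = (C−B)/|BC| = (0.6352,-0.7723); ey = (0.7723,0.6352)
P = B + 1.88·ex + -2.39·ey = (0.3460,-2.9004)

0.35 -2.90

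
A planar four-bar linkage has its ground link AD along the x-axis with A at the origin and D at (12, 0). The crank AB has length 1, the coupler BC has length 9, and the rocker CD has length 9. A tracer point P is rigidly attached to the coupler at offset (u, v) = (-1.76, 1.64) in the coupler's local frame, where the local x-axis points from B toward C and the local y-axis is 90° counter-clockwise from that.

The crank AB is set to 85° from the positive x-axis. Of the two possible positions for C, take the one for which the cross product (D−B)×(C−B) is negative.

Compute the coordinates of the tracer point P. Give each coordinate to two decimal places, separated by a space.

A=(0,0), D=(12.00,0)
B = A + 1.00·(cos85°, sin85°) = (0.0872, 0.9962)
|BD| = 11.9544
circle(B,9.00) ∩ circle(D,9.00): a=5.9772, h=6.7285
  candidates: C₊=(6.6043,7.2032) cross=80.436; C₋=(5.4829,-6.2070) cross=-80.436
  mode - wants cross < 0 → take C=(5.4829,-6.2070) (cross=-80.436)
ex = (C−B)/|BC| = (0.5995,-0.8004); ey = (0.8004,0.5995)
P = B + -1.76·ex + 1.64·ey = (0.3446,3.3880)

0.34 3.39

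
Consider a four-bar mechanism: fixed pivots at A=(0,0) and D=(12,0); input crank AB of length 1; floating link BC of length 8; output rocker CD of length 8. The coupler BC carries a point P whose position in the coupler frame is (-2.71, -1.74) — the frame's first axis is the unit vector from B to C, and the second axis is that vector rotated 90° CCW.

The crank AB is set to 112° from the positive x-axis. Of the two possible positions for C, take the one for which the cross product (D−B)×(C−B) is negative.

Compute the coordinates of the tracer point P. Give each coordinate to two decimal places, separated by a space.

A=(0,0), D=(12.00,0)
B = A + 1.00·(cos112°, sin112°) = (-0.3746, 0.9272)
|BD| = 12.4093
circle(B,8.00) ∩ circle(D,8.00): a=6.2046, h=5.0500
  candidates: C₊=(6.1900,5.4995) cross=62.667; C₋=(5.4354,-4.5723) cross=-62.667
  mode - wants cross < 0 → take C=(5.4354,-4.5723) (cross=-62.667)
ex = (C−B)/|BC| = (0.7262,-0.6874); ey = (0.6874,0.7262)
P = B + -2.71·ex + -1.74·ey = (-3.5389,1.5265)

-3.54 1.53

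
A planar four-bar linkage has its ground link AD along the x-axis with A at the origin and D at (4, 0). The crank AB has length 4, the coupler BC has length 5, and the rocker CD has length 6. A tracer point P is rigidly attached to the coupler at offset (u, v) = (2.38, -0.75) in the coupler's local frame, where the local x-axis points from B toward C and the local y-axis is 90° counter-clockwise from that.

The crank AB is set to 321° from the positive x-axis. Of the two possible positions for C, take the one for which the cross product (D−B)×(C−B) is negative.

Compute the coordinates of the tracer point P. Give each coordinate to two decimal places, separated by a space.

A=(0,0), D=(4.00,0)
B = A + 4.00·(cos321°, sin321°) = (3.1086, -2.5173)
|BD| = 2.6705
circle(B,5.00) ∩ circle(D,6.00): a=-0.7243, h=4.9473
  candidates: C₊=(-1.7967,-1.5487) cross=13.211; C₋=(7.5303,-4.8515) cross=-13.211
  mode - wants cross < 0 → take C=(7.5303,-4.8515) (cross=-13.211)
ex = (C−B)/|BC| = (0.8843,-0.4668); ey = (0.4668,0.8843)
P = B + 2.38·ex + -0.75·ey = (4.8632,-4.2916)

4.86 -4.29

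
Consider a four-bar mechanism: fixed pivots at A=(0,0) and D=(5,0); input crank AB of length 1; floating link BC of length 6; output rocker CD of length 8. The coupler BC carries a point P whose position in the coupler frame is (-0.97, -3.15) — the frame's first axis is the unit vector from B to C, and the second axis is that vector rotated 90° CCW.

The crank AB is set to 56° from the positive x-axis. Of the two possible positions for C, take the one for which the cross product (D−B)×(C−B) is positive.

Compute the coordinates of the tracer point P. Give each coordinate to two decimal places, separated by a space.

3.66 -0.28

A=(0,0), D=(5.00,0)
B = A + 1.00·(cos56°, sin56°) = (0.5592, 0.8290)
|BD| = 4.5175
circle(B,6.00) ∩ circle(D,8.00): a=-0.8403, h=5.9409
  candidates: C₊=(0.8234,6.8232) cross=26.838; C₋=(-1.3571,-4.8567) cross=-26.838
  mode + wants cross > 0 → take C=(0.8234,6.8232) (cross=26.838)
ex = (C−B)/|BC| = (0.0440,0.9990); ey = (-0.9990,0.0440)
P = B + -0.97·ex + -3.15·ey = (3.6634,-0.2787)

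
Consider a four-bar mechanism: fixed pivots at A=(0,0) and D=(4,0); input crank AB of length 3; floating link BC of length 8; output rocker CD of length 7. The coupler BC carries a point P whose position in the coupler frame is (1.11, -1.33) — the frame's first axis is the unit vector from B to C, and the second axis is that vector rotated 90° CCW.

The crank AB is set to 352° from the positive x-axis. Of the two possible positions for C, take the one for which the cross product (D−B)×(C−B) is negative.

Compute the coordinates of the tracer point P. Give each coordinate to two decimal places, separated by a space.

4.04 -1.78

A=(0,0), D=(4.00,0)
B = A + 3.00·(cos352°, sin352°) = (2.9708, -0.4175)
|BD| = 1.1107
circle(B,8.00) ∩ circle(D,7.00): a=7.3081, h=3.2546
  candidates: C₊=(8.5194,5.3456) cross=3.615; C₋=(10.9663,-0.6861) cross=-3.615
  mode - wants cross < 0 → take C=(10.9663,-0.6861) (cross=-3.615)
ex = (C−B)/|BC| = (0.9994,-0.0336); ey = (0.0336,0.9994)
P = B + 1.11·ex + -1.33·ey = (4.0355,-1.7840)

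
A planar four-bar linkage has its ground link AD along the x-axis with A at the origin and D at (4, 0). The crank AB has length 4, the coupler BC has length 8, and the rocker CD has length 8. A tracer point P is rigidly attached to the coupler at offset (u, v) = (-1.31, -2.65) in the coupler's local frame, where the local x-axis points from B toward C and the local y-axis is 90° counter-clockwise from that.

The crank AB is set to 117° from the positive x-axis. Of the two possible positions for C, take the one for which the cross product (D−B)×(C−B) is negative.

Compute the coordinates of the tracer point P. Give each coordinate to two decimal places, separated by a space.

A=(0,0), D=(4.00,0)
B = A + 4.00·(cos117°, sin117°) = (-1.8160, 3.5640)
|BD| = 6.8211
circle(B,8.00) ∩ circle(D,8.00): a=3.4106, h=7.2366
  candidates: C₊=(4.8731,7.9522) cross=49.362; C₋=(-2.6891,-4.3882) cross=-49.362
  mode - wants cross < 0 → take C=(-2.6891,-4.3882) (cross=-49.362)
ex = (C−B)/|BC| = (-0.1091,-0.9940); ey = (0.9940,-0.1091)
P = B + -1.31·ex + -2.65·ey = (-4.3072,5.1554)

-4.31 5.16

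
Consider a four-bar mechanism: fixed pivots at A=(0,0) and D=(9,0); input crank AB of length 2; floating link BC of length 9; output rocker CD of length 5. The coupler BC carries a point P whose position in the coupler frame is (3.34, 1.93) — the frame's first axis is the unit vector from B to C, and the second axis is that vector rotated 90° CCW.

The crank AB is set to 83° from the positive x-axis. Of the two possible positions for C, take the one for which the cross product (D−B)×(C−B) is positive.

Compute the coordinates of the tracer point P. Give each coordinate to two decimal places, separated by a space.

A=(0,0), D=(9.00,0)
B = A + 2.00·(cos83°, sin83°) = (0.2437, 1.9851)
|BD| = 8.9785
circle(B,9.00) ∩ circle(D,5.00): a=7.6078, h=4.8085
  candidates: C₊=(8.7264,4.9925) cross=43.173; C₋=(6.6001,-4.3864) cross=-43.173
  mode + wants cross > 0 → take C=(8.7264,4.9925) (cross=43.173)
ex = (C−B)/|BC| = (0.9425,0.3342); ey = (-0.3342,0.9425)
P = B + 3.34·ex + 1.93·ey = (2.7468,4.9202)

2.75 4.92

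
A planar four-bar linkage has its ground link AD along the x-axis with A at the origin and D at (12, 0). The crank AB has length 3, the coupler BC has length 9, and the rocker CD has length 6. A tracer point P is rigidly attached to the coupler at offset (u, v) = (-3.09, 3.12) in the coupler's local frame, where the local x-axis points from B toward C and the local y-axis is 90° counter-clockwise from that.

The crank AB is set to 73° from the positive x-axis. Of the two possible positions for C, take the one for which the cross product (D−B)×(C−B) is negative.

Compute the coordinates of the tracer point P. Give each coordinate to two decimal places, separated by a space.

A=(0,0), D=(12.00,0)
B = A + 3.00·(cos73°, sin73°) = (0.8771, 2.8689)
|BD| = 11.4869
circle(B,9.00) ∩ circle(D,6.00): a=7.7022, h=4.6557
  candidates: C₊=(9.4980,5.4535) cross=53.480; C₋=(7.1724,-3.5630) cross=-53.480
  mode - wants cross < 0 → take C=(7.1724,-3.5630) (cross=-53.480)
ex = (C−B)/|BC| = (0.6995,-0.7147); ey = (0.7147,0.6995)
P = B + -3.09·ex + 3.12·ey = (0.9454,7.2596)

0.95 7.26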